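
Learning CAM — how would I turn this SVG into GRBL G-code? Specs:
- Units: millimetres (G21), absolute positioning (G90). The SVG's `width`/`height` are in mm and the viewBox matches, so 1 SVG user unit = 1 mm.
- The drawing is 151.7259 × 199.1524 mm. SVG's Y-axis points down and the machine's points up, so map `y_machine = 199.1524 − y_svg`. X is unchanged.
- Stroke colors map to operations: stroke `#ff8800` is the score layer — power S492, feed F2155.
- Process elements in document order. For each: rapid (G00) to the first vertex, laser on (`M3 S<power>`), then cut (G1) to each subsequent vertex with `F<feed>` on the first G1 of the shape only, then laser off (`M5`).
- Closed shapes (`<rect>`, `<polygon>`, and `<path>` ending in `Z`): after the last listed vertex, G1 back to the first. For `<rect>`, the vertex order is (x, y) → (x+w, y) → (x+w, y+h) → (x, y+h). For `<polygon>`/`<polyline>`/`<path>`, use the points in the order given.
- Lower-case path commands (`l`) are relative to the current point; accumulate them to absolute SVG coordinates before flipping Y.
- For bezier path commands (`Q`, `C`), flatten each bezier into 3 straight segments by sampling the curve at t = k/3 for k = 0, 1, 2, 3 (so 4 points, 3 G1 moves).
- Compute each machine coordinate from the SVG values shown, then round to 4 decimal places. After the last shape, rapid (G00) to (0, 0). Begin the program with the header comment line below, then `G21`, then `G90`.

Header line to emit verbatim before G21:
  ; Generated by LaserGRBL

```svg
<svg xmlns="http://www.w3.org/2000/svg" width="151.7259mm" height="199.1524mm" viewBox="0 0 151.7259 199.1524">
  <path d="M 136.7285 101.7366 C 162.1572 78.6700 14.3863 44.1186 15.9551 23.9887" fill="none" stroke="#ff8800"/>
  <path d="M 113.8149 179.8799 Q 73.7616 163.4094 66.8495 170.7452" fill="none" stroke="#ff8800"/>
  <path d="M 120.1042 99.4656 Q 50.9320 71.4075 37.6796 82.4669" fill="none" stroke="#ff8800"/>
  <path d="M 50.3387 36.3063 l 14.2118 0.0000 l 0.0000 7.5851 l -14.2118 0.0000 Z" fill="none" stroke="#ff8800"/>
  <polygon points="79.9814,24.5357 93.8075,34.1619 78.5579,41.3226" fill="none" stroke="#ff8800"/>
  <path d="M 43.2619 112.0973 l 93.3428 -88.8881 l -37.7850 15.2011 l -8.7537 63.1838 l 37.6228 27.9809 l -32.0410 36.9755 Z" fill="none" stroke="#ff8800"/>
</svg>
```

; Generated by LaserGRBL
G21
G90
G00 X136.7285 Y97.4158
M3 S492
G1 X116.3699 Y123.3512 F2155
G1 X52.2203 Y151.1861
G1 X15.9551 Y175.1637
M5
G00 X113.8149 Y19.2725
M3 S492
G1 X90.7951 Y27.6077 F2155
G1 X75.1399 Y30.6526
G1 X66.8495 Y28.4072
M5
G00 X120.1042 Y99.6868
M3 S492
G1 X80.2027 Y114.0458 F2155
G1 X52.7278 Y119.7120
G1 X37.6796 Y116.6855
M5
G00 X50.3387 Y162.8461
M3 S492
G1 X64.5505 Y162.8461 F2155
G1 X64.5505 Y155.2610
G1 X50.3387 Y155.2610
G1 X50.3387 Y162.8461
M5
G00 X79.9814 Y174.6167
M3 S492
G1 X93.8075 Y164.9905 F2155
G1 X78.5579 Y157.8298
G1 X79.9814 Y174.6167
M5
G00 X43.2619 Y87.0551
M3 S492
G1 X136.6047 Y175.9432 F2155
G1 X98.8197 Y160.7421
G1 X90.0660 Y97.5583
G1 X127.6888 Y69.5774
G1 X95.6478 Y32.6019
G1 X43.2619 Y87.0551
M5
G00 X0.0000 Y0.0000

1 u = 1 mm; y_m = 199.1524 − y.

[1] `<path>` cubic bezier, #ff8800→score S492 F2155: (136.7285,97.4158) → (116.3699,123.3512) → (52.2203,151.1861) → (15.9551,175.1637)

[2] `<path>` quadratic bezier, #ff8800→score S492 F2155: (113.8149,19.2725) → (90.7951,27.6077) → (75.1399,30.6526) → (66.8495,28.4072)

[3] `<path>` quadratic bezier, #ff8800→score S492 F2155: (120.1042,99.6868) → (80.2027,114.0458) → (52.7278,119.7120) → (37.6796,116.6855)

[4] `<path>` rectangle, #ff8800→score S492 F2155: (50.3387,162.8461) → (64.5505,162.8461) → (64.5505,155.2610) → (50.3387,155.2610) → (50.3387,162.8461) (closed)

[5] `<polygon>` regular polygon, #ff8800→score S492 F2155: (79.9814,174.6167) → (93.8075,164.9905) → (78.5579,157.8298) → (79.9814,174.6167) (closed)

[6] `<path>` closed polygon, #ff8800→score S492 F2155: (43.2619,87.0551) → (136.6047,175.9432) → (98.8197,160.7421) → (90.0660,97.5583) → (127.6888,69.5774) → (95.6478,32.6019) → (43.2619,87.0551) (closed)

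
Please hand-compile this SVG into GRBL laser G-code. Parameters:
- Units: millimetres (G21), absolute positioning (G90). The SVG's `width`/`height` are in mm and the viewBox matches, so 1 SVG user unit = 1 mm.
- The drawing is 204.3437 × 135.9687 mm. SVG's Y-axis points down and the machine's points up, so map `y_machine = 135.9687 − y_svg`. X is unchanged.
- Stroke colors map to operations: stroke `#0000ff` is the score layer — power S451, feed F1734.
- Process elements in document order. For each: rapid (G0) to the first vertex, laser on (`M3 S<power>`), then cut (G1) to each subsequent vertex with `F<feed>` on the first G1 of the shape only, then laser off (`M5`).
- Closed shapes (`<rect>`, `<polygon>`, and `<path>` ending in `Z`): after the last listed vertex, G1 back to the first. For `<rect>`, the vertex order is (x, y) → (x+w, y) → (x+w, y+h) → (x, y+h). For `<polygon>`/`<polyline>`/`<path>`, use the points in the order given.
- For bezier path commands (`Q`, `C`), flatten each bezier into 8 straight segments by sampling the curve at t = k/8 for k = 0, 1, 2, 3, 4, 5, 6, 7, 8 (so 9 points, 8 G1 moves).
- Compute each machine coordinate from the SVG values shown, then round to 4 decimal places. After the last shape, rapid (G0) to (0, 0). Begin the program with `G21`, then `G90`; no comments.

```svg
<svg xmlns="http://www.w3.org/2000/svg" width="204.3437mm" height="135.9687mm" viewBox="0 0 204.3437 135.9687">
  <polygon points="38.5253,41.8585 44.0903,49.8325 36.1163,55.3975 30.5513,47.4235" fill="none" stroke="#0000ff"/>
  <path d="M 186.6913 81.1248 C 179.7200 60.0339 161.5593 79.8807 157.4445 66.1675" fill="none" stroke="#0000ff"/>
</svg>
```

viewBox `0 0 204.3437 135.9687` with mm width/height → 1 unit = 1 mm. Flip: y_m = 135.9687 − y_svg.

**Shape 1** — `<polygon>` regular polygon, stroke `#0000ff` → score (S451, F1734). Machine vertices: (38.5253,94.1102) → (44.0903,86.1362) → (36.1163,80.5712) → (30.5513,88.5452) → (38.5253,94.1102). Closed: final G1 returns to the first vertex.

**Shape 2** — `<path>` cubic bezier, stroke `#0000ff` → score (S451, F1734). Control points (SVG): P0=(186.6913,81.1248), P1=(179.7200,60.0339), P2=(161.5593,79.8807), P3=(157.4445,66.1675); sampled at t=k/8. Machine vertices: (186.6913,54.8439) → (183.6018,60.9795) → (179.7591,64.1503) → (175.4588,65.2292) → (170.9967,65.0892) → (166.6685,64.6034) → (162.7699,64.6448) → (159.5967,66.0864) → (157.4445,69.8012). Open path.

G21
G90
G0 X38.5253 Y94.1102
M3 S451
G1 X44.0903 Y86.1362 F1734
G1 X36.1163 Y80.5712
G1 X30.5513 Y88.5452
G1 X38.5253 Y94.1102
M5
G0 X186.6913 Y54.8439
M3 S451
G1 X183.6018 Y60.9795 F1734
G1 X179.7591 Y64.1503
G1 X175.4588 Y65.2292
G1 X170.9967 Y65.0892
G1 X166.6685 Y64.6034
G1 X162.7699 Y64.6448
G1 X159.5967 Y66.0864
G1 X157.4445 Y69.8012
M5
G0 X0.0000 Y0.0000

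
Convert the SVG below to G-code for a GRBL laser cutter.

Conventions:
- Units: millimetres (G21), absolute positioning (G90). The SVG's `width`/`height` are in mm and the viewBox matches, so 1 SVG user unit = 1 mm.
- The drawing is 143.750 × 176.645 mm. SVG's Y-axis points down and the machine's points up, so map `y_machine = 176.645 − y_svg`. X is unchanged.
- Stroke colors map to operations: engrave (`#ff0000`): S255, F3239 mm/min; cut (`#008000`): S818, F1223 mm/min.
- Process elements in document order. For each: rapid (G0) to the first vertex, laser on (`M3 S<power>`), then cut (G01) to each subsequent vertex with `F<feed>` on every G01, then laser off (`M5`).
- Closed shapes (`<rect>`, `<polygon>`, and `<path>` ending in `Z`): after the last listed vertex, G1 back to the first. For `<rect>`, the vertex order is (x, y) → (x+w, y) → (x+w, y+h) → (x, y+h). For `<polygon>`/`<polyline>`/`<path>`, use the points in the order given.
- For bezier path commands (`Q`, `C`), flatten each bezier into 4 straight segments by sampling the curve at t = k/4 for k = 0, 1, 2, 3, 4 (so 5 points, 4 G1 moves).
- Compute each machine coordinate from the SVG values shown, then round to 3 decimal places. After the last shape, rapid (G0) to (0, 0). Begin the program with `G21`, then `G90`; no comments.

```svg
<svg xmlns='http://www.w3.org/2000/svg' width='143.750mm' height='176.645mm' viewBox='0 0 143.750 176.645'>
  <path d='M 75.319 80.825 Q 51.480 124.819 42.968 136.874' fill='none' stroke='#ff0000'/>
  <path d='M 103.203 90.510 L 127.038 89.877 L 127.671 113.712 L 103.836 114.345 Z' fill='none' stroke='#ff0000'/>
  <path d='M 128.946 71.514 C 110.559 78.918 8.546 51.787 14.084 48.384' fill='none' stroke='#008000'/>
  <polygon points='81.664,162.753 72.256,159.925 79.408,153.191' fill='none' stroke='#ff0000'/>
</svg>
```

G21
G90
G0 X75.319 Y95.820
M3 S255
G01 X64.357 Y75.819 F3239
G01 X55.312 Y59.811 F3239
G01 X48.182 Y47.795 F3239
G01 X42.968 Y39.771 F3239
M5
G0 X103.203 Y86.135
M3 S255
G01 X127.038 Y86.768 F3239
G01 X127.671 Y62.933 F3239
G01 X103.836 Y62.300 F3239
G01 X103.203 Y86.135 F3239
M5
G0 X128.946 Y105.131
M3 S818
G01 X102.463 Y105.143 F1223
G01 X62.543 Y112.643 F1223
G01 X27.109 Y122.170 F1223
G01 X14.084 Y128.261 F1223
M5
G0 X81.664 Y13.892
M3 S255
G01 X72.256 Y16.720 F3239
G01 X79.408 Y23.454 F3239
G01 X81.664 Y13.892 F3239
M5
G0 X0.000 Y0.000

viewBox `0 0 143.750 176.645` with mm width/height → 1 unit = 1 mm. Flip: y_m = 176.645 − y_svg.

**Shape 1** — `<path>` quadratic bezier, stroke `#ff0000` → engrave (S255, F3239). Control points (SVG): P0=(75.319,80.825), P1=(51.480,124.819), P2=(42.968,136.874); sampled at t=k/4. Machine vertices: (75.319,95.820) → (64.357,75.819) → (55.312,59.811) → (48.182,47.795) → (42.968,39.771). Open path.

**Shape 2** — `<path>` regular polygon, stroke `#ff0000` → engrave (S255, F3239). Machine vertices: (103.203,86.135) → (127.038,86.768) → (127.671,62.933) → (103.836,62.300) → (103.203,86.135). Closed: final G1 returns to the first vertex.

**Shape 3** — `<path>` cubic bezier, stroke `#008000` → cut (S818, F1223). Control points (SVG): P0=(128.946,71.514), P1=(110.559,78.918), P2=(8.546,51.787), P3=(14.084,48.384); sampled at t=k/4. Machine vertices: (128.946,105.131) → (102.463,105.143) → (62.543,112.643) → (27.109,122.170) → (14.084,128.261). Open path.

**Shape 4** — `<polygon>` regular polygon, stroke `#ff0000` → engrave (S255, F3239). Machine vertices: (81.664,13.892) → (72.256,16.720) → (79.408,23.454) → (81.664,13.892). Closed: final G1 returns to the first vertex.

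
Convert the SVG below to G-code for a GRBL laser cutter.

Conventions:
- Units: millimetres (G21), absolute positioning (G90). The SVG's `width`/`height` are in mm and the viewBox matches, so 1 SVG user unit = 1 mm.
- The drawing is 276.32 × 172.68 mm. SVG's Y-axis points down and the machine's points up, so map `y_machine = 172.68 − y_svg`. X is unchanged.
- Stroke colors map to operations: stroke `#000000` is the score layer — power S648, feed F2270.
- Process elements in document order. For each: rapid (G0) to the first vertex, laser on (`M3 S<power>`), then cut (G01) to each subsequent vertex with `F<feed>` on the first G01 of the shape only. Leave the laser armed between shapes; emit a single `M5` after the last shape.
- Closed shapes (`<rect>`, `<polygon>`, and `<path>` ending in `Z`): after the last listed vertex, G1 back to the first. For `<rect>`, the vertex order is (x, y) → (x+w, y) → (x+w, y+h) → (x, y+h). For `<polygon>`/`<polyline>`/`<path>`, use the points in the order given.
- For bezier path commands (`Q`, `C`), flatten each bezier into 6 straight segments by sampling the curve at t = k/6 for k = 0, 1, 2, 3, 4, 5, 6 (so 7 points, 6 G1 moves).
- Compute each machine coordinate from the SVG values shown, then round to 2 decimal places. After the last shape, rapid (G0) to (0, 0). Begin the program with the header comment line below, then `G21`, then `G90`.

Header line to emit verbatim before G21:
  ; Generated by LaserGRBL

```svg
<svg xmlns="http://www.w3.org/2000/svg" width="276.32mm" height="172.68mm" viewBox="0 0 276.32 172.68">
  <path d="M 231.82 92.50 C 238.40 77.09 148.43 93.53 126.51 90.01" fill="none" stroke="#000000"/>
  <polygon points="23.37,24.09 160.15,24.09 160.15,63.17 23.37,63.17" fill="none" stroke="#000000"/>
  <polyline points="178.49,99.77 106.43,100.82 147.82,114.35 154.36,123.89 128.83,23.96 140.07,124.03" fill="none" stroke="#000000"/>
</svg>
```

; Generated by LaserGRBL
G21
G90
G0 X231.82 Y80.18
M3 S648
G01 X227.83 Y85.47 F2270
G01 X212.31 Y86.89
G01 X189.85 Y85.88
G01 X165.02 Y83.88
G01 X142.38 Y82.33
G01 X126.51 Y82.67
G0 X23.37 Y148.59
M3 S648
G01 X160.15 Y148.59 F2270
G01 X160.15 Y109.51
G01 X23.37 Y109.51
G01 X23.37 Y148.59
G0 X178.49 Y72.91
M3 S648
G01 X106.43 Y71.86 F2270
G01 X147.82 Y58.33
G01 X154.36 Y48.79
G01 X128.83 Y148.72
G01 X140.07 Y48.65
M5
G0 X0.00 Y0.00

1 u = 1 mm; y_m = 172.68 − y.

[1] `<path>` cubic bezier, #000000→score S648 F2270: (231.82,80.18) → (227.83,85.47) → (212.31,86.89) → (189.85,85.88) → (165.02,83.88) → (142.38,82.33) → (126.51,82.67)

[2] `<polygon>` rectangle, #000000→score S648 F2270: (23.37,148.59) → (160.15,148.59) → (160.15,109.51) → (23.37,109.51) → (23.37,148.59) (closed)

[3] `<polyline>` open polyline, #000000→score S648 F2270: (178.49,72.91) → (106.43,71.86) → (147.82,58.33) → (154.36,48.79) → (128.83,148.72) → (140.07,48.65)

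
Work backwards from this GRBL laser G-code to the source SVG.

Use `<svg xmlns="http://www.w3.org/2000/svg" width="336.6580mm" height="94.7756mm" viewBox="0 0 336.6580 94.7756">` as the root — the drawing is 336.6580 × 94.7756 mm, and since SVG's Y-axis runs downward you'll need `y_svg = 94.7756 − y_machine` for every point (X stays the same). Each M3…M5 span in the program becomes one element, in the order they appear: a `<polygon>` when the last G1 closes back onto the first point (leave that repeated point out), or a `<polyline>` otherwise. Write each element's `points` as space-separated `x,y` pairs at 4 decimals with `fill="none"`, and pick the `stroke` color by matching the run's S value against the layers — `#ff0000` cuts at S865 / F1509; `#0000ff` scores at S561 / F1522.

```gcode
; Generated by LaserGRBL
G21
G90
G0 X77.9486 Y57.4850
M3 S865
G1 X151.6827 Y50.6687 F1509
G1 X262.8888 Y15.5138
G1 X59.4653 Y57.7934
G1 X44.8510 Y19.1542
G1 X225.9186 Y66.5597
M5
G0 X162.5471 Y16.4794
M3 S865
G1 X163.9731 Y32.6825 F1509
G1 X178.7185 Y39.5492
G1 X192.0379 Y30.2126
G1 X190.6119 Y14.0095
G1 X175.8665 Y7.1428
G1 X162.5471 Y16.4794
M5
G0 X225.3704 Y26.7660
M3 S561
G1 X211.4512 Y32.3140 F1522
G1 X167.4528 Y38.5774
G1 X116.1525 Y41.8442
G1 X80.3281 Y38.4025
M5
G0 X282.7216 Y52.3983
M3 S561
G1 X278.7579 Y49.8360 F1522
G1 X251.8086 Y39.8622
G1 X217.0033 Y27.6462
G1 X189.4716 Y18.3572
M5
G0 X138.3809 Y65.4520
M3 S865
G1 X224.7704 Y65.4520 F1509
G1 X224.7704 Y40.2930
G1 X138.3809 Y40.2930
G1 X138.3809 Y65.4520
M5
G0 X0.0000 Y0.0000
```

Each laser-on run becomes one SVG element. Flip Y back into SVG space with y_svg = 94.7756 − y_machine.

Run 1: the run's S865 means `#ff0000` (cut). The run is open, so emit a `<polyline>` with points (Y-flipped): 77.9486,37.2906 151.6827,44.1069 262.8888,79.2618 59.4653,36.9822 44.8510,75.6214 225.9186,28.2159.

Run 2: S865 ⇒ cut layer `#ff0000`. The run returns to its start, so emit a `<polygon>` with points (Y-flipped): 162.5471,78.2962 163.9731,62.0931 178.7185,55.2264 192.0379,64.5630 190.6119,80.7661 175.8665,87.6328.

Run 3: S561 ⇒ score layer `#0000ff`. The run is open, so emit a `<polyline>` with points (Y-flipped): 225.3704,68.0096 211.4512,62.4616 167.4528,56.1982 116.1525,52.9314 80.3281,56.3731.

Run 4: S561 ⇒ score layer `#0000ff`. The run is open, so emit a `<polyline>` with points (Y-flipped): 282.7216,42.3773 278.7579,44.9396 251.8086,54.9134 217.0033,67.1294 189.4716,76.4184.

Run 5: the run's S865 means `#ff0000` (cut). The run returns to its start, so emit a `<polygon>` with points (Y-flipped): 138.3809,29.3236 224.7704,29.3236 224.7704,54.4826 138.3809,54.4826.

<svg xmlns="http://www.w3.org/2000/svg" width="336.6580mm" height="94.7756mm" viewBox="0 0 336.6580 94.7756">
  <polyline points="77.9486,37.2906 151.6827,44.1069 262.8888,79.2618 59.4653,36.9822 44.8510,75.6214 225.9186,28.2159" fill="none" stroke="#ff0000"/>
  <polygon points="162.5471,78.2962 163.9731,62.0931 178.7185,55.2264 192.0379,64.5630 190.6119,80.7661 175.8665,87.6328" fill="none" stroke="#ff0000"/>
  <polyline points="225.3704,68.0096 211.4512,62.4616 167.4528,56.1982 116.1525,52.9314 80.3281,56.3731" fill="none" stroke="#0000ff"/>
  <polyline points="282.7216,42.3773 278.7579,44.9396 251.8086,54.9134 217.0033,67.1294 189.4716,76.4184" fill="none" stroke="#0000ff"/>
  <polygon points="138.3809,29.3236 224.7704,29.3236 224.7704,54.4826 138.3809,54.4826" fill="none" stroke="#ff0000"/>
</svg>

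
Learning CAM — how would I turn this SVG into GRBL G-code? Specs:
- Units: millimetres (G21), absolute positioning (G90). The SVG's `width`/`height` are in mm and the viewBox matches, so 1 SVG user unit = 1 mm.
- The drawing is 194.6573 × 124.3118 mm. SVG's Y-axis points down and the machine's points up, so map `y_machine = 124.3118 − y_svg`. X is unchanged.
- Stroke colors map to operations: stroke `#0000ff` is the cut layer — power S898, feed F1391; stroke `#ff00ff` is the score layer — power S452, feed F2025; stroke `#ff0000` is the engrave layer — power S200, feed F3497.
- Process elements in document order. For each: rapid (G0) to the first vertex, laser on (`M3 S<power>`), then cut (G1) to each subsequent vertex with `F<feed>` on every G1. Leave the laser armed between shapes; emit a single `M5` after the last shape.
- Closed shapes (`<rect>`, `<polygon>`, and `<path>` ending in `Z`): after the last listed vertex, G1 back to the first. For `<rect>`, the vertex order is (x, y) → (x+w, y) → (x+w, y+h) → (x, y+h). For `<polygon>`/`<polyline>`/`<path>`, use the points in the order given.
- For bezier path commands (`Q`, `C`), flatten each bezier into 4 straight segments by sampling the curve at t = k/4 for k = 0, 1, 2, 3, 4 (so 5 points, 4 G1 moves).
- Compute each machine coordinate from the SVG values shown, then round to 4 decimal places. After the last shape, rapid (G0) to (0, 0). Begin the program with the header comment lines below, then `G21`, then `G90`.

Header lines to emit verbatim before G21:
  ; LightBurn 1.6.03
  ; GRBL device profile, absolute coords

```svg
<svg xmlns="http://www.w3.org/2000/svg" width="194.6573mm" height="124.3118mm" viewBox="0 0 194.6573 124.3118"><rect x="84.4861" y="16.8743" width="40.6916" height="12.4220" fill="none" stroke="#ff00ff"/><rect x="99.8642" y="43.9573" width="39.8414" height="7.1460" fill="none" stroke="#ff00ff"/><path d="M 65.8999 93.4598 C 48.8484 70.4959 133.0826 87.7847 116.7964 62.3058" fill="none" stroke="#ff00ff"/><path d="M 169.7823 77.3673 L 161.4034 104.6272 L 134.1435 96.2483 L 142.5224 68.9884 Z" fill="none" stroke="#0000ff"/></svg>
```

1 u = 1 mm; y_m = 124.3118 − y.

[1] `<rect>` rectangle, #ff00ff→score S452 F2025: (84.4861,107.4375) → (125.1777,107.4375) → (125.1777,95.0155) → (84.4861,95.0155) → (84.4861,107.4375) (closed)

[2] `<rect>` rectangle, #ff00ff→score S452 F2025: (99.8642,80.3545) → (139.7056,80.3545) → (139.7056,73.2085) → (99.8642,73.2085) → (99.8642,80.3545) (closed)

[3] `<path>` cubic bezier, #ff00ff→score S452 F2025: (65.8999,30.8520) → (68.9491,41.8247) → (91.0612,45.4859) → (113.3167,49.6186) → (116.7964,62.0060)

[4] `<path>` regular polygon, #0000ff→cut S898 F1391: (169.7823,46.9445) → (161.4034,19.6846) → (134.1435,28.0635) → (142.5224,55.3234) → (169.7823,46.9445) (closed)

; LightBurn 1.6.03
; GRBL device profile, absolute coords
G21
G90
G0 X84.4861 Y107.4375
M3 S452
G1 X125.1777 Y107.4375 F2025
G1 X125.1777 Y95.0155 F2025
G1 X84.4861 Y95.0155 F2025
G1 X84.4861 Y107.4375 F2025
G0 X99.8642 Y80.3545
M3 S452
G1 X139.7056 Y80.3545 F2025
G1 X139.7056 Y73.2085 F2025
G1 X99.8642 Y73.2085 F2025
G1 X99.8642 Y80.3545 F2025
G0 X65.8999 Y30.8520
M3 S452
G1 X68.9491 Y41.8247 F2025
G1 X91.0612 Y45.4859 F2025
G1 X113.3167 Y49.6186 F2025
G1 X116.7964 Y62.0060 F2025
G0 X169.7823 Y46.9445
M3 S898
G1 X161.4034 Y19.6846 F1391
G1 X134.1435 Y28.0635 F1391
G1 X142.5224 Y55.3234 F1391
G1 X169.7823 Y46.9445 F1391
M5
G0 X0.0000 Y0.0000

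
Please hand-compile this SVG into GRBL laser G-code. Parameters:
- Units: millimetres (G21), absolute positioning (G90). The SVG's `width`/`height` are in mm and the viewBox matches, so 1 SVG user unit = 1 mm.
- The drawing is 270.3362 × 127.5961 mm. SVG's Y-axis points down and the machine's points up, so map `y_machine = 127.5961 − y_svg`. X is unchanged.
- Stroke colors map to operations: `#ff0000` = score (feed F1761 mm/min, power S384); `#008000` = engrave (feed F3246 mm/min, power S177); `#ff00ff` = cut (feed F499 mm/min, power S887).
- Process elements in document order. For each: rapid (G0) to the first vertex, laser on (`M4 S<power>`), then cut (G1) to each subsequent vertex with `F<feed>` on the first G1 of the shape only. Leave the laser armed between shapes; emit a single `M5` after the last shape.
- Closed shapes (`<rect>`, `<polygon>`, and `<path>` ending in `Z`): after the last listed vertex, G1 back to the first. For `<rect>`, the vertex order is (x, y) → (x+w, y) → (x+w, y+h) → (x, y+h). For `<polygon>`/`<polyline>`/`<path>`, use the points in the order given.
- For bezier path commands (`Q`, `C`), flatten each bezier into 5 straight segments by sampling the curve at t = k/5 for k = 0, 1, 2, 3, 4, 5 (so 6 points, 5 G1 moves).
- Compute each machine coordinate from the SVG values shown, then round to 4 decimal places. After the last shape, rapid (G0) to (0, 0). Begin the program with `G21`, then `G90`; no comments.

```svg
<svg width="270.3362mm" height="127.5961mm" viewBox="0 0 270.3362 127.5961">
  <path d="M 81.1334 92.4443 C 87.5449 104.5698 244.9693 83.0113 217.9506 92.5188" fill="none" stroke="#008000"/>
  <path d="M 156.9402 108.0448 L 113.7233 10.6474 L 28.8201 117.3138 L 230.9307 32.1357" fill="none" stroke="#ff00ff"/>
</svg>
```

G21
G90
G0 X81.1334 Y35.1518
M4 S177
G1 X100.4182 Y31.4006 F3246
G1 X139.8442 Y32.6255
G1 X183.3095 Y35.7186
G1 X214.7123 Y37.5719
G1 X217.9506 Y35.0773
G0 X156.9402 Y19.5513
M4 S887
G1 X113.7233 Y116.9487 F499
G1 X28.8201 Y10.2823
G1 X230.9307 Y95.4604
M5
G0 X0.0000 Y0.0000

viewBox `0 0 270.3362 127.5961` with mm width/height → 1 unit = 1 mm. Flip: y_m = 127.5961 − y_svg.

**Shape 1** — `<path>` cubic bezier, stroke `#008000` → engrave (S177, F3246). Control points (SVG): P0=(81.1334,92.4443), P1=(87.5449,104.5698), P2=(244.9693,83.0113), P3=(217.9506,92.5188); sampled at t=k/5. Machine vertices: (81.1334,35.1518) → (100.4182,31.4006) → (139.8442,32.6255) → (183.3095,35.7186) → (214.7123,37.5719) → (217.9506,35.0773). Open path.

**Shape 2** — `<path>` open polyline, stroke `#ff00ff` → cut (S887, F499). Machine vertices: (156.9402,19.5513) → (113.7233,116.9487) → (28.8201,10.2823) → (230.9307,95.4604). Open path.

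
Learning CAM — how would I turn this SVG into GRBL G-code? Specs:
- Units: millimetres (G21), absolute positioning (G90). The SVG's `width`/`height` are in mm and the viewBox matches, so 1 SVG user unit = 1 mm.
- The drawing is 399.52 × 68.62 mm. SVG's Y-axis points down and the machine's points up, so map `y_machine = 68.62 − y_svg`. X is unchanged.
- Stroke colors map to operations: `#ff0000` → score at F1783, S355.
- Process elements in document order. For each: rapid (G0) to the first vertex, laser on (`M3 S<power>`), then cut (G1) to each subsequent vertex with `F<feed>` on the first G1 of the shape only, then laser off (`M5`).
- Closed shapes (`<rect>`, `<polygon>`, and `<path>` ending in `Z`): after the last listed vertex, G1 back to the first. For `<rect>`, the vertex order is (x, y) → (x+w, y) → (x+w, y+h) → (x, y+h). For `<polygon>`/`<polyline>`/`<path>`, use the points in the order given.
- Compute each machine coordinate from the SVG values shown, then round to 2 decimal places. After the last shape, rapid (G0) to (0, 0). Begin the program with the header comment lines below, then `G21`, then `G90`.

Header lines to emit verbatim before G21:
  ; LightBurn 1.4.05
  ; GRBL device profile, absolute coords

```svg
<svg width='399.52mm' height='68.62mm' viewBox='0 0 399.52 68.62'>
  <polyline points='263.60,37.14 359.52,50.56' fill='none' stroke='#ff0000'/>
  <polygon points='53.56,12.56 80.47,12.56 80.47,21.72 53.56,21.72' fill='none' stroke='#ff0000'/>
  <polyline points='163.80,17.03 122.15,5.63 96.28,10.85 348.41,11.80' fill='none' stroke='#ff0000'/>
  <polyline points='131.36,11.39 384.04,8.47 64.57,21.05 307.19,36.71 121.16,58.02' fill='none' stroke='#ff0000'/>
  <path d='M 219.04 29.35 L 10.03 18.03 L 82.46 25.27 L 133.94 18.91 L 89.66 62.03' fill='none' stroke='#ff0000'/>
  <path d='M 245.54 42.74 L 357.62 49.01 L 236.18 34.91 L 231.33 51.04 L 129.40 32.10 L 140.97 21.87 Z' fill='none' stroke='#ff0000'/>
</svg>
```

; LightBurn 1.4.05
; GRBL device profile, absolute coords
G21
G90
G0 X263.60 Y31.48
M3 S355
G1 X359.52 Y18.06 F1783
M5
G0 X53.56 Y56.06
M3 S355
G1 X80.47 Y56.06 F1783
G1 X80.47 Y46.90
G1 X53.56 Y46.90
G1 X53.56 Y56.06
M5
G0 X163.80 Y51.59
M3 S355
G1 X122.15 Y62.99 F1783
G1 X96.28 Y57.77
G1 X348.41 Y56.82
M5
G0 X131.36 Y57.23
M3 S355
G1 X384.04 Y60.15 F1783
G1 X64.57 Y47.57
G1 X307.19 Y31.91
G1 X121.16 Y10.60
M5
G0 X219.04 Y39.27
M3 S355
G1 X10.03 Y50.59 F1783
G1 X82.46 Y43.35
G1 X133.94 Y49.71
G1 X89.66 Y6.59
M5
G0 X245.54 Y25.88
M3 S355
G1 X357.62 Y19.61 F1783
G1 X236.18 Y33.71
G1 X231.33 Y17.58
G1 X129.40 Y36.52
G1 X140.97 Y46.75
G1 X245.54 Y25.88
M5
G0 X0.00 Y0.00

1 u = 1 mm; y_m = 68.62 − y.

[1] `<polyline>` line segment, #ff0000→score S355 F1783: (263.60,31.48) → (359.52,18.06)

[2] `<polygon>` rectangle, #ff0000→score S355 F1783: (53.56,56.06) → (80.47,56.06) → (80.47,46.90) → (53.56,46.90) → (53.56,56.06) (closed)

[3] `<polyline>` open polyline, #ff0000→score S355 F1783: (163.80,51.59) → (122.15,62.99) → (96.28,57.77) → (348.41,56.82)

[4] `<polyline>` open polyline, #ff0000→score S355 F1783: (131.36,57.23) → (384.04,60.15) → (64.57,47.57) → (307.19,31.91) → (121.16,10.60)

[5] `<path>` open polyline, #ff0000→score S355 F1783: (219.04,39.27) → (10.03,50.59) → (82.46,43.35) → (133.94,49.71) → (89.66,6.59)

[6] `<path>` closed polygon, #ff0000→score S355 F1783: (245.54,25.88) → (357.62,19.61) → (236.18,33.71) → (231.33,17.58) → (129.40,36.52) → (140.97,46.75) → (245.54,25.88) (closed)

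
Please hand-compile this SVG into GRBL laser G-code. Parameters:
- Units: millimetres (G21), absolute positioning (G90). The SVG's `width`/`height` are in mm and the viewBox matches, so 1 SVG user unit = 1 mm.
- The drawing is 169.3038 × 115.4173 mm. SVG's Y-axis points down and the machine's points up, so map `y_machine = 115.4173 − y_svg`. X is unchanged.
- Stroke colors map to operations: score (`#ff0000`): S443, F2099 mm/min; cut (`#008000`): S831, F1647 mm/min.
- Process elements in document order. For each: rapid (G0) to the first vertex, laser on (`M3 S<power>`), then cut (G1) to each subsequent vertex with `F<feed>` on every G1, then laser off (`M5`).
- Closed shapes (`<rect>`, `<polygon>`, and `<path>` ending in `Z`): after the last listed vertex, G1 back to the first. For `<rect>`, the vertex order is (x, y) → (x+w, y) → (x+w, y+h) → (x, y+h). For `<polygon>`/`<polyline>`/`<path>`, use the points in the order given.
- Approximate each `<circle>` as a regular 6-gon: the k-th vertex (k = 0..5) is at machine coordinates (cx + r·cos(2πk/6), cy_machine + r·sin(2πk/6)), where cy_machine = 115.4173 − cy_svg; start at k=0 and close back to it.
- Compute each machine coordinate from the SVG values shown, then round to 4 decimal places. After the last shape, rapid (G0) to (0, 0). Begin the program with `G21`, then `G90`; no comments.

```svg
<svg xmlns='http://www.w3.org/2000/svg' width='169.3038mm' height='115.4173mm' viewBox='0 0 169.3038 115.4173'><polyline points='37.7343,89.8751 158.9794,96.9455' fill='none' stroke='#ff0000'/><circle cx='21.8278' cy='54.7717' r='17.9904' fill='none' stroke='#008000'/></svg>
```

G21
G90
G0 X37.7343 Y25.5422
M3 S443
G1 X158.9794 Y18.4718 F2099
M5
G0 X39.8182 Y60.6456
M3 S831
G1 X30.8230 Y76.2257 F1647
G1 X12.8326 Y76.2257 F1647
G1 X3.8374 Y60.6456 F1647
G1 X12.8326 Y45.0655 F1647
G1 X30.8230 Y45.0655 F1647
G1 X39.8182 Y60.6456 F1647
M5
G0 X0.0000 Y0.0000

1 u = 1 mm; y_m = 115.4173 − y.

[1] `<polyline>` line segment, #ff0000→score S443 F2099: (37.7343,25.5422) → (158.9794,18.4718)

[2] `<circle>` circle, #008000→cut S831 F1647: (39.8182,60.6456) → (30.8230,76.2257) → (12.8326,76.2257) → (3.8374,60.6456) → (12.8326,45.0655) → (30.8230,45.0655) → (39.8182,60.6456) (closed)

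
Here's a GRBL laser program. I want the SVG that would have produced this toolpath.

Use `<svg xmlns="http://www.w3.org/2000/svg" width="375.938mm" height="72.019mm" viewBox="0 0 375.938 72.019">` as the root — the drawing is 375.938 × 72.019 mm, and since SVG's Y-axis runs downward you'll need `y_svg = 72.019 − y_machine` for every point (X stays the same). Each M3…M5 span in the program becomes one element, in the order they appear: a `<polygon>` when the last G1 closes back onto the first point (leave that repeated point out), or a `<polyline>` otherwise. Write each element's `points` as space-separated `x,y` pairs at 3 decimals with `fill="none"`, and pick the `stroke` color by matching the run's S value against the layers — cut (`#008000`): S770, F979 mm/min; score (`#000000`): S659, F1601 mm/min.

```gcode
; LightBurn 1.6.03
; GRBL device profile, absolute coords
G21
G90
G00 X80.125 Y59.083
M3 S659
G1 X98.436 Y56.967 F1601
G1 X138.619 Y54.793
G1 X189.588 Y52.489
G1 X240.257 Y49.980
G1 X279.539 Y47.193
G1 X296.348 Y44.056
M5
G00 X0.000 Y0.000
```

<svg xmlns="http://www.w3.org/2000/svg" width="375.938mm" height="72.019mm" viewBox="0 0 375.938 72.019">
  <polyline points="80.125,12.936 98.436,15.052 138.619,17.226 189.588,19.530 240.257,22.039 279.539,24.826 296.348,27.963" fill="none" stroke="#000000"/>
</svg>

y_svg = 72.019 − y_m. Every run uses S659, so all elements get stroke `#000000` (score).

[1] open run; points: 80.125,12.936 98.436,15.052 138.619,17.226 189.588,19.530 240.257,22.039 279.539,24.826 296.348,27.963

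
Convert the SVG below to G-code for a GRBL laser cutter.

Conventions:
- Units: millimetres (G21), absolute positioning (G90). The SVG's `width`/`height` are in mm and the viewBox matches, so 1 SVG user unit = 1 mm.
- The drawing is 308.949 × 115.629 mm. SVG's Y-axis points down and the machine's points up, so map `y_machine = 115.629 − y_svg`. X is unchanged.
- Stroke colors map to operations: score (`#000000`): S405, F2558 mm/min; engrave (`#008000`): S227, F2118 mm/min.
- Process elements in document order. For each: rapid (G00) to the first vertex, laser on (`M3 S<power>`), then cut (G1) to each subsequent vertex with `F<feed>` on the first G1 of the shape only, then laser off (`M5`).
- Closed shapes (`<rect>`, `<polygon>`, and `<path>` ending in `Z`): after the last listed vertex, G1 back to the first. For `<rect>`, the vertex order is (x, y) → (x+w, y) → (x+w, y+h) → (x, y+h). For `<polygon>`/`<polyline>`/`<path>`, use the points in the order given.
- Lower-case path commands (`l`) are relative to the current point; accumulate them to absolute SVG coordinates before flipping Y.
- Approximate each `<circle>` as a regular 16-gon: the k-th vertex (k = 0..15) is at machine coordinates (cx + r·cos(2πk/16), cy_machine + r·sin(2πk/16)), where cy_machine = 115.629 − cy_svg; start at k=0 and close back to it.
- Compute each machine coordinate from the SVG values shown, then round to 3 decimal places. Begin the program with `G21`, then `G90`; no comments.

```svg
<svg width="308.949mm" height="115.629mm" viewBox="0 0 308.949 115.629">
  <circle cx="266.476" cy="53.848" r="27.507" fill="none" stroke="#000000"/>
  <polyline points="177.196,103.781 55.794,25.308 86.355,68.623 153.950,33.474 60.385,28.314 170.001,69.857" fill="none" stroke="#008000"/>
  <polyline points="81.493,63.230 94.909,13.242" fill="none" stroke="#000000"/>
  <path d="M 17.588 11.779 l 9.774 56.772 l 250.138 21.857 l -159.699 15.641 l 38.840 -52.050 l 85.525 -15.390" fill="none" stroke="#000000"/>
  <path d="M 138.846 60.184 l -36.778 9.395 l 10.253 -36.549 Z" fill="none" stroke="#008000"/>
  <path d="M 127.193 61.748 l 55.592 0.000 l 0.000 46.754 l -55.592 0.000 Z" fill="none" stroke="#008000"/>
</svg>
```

G21
G90
G00 X293.983 Y61.781
M3 S405
G1 X291.889 Y72.307 F2558
G1 X285.926 Y81.231
G1 X277.002 Y87.194
G1 X266.476 Y89.288
G1 X255.950 Y87.194
G1 X247.026 Y81.231
G1 X241.063 Y72.307
G1 X238.969 Y61.781
G1 X241.063 Y51.255
G1 X247.026 Y42.331
G1 X255.950 Y36.368
G1 X266.476 Y34.274
G1 X277.002 Y36.368
G1 X285.926 Y42.331
G1 X291.889 Y51.255
G1 X293.983 Y61.781
M5
G00 X177.196 Y11.848
M3 S227
G1 X55.794 Y90.321 F2118
G1 X86.355 Y47.006
G1 X153.950 Y82.155
G1 X60.385 Y87.315
G1 X170.001 Y45.772
M5
G00 X81.493 Y52.399
M3 S405
G1 X94.909 Y102.387 F2558
M5
G00 X17.588 Y103.850
M3 S405
G1 X27.362 Y47.078 F2558
G1 X277.500 Y25.221
G1 X117.801 Y9.580
G1 X156.641 Y61.630
G1 X242.166 Y77.020
M5
G00 X138.846 Y55.445
M3 S227
G1 X102.068 Y46.050 F2118
G1 X112.321 Y82.599
G1 X138.846 Y55.445
M5
G00 X127.193 Y53.881
M3 S227
G1 X182.785 Y53.881 F2118
G1 X182.785 Y7.127
G1 X127.193 Y7.127
G1 X127.193 Y53.881
M5

viewBox `0 0 308.949 115.629` with mm width/height → 1 unit = 1 mm. Flip: y_m = 115.629 − y_svg.

**Shape 1** — `<circle>` circle, stroke `#000000` → score (S405, F2558). Machine vertices: (293.983,61.781) → (291.889,72.307) → (285.926,81.231) → (277.002,87.194) → (266.476,89.288) → (255.950,87.194) → (247.026,81.231) → (241.063,72.307) → (238.969,61.781) → (241.063,51.255) → (247.026,42.331) → (255.950,36.368) → (266.476,34.274) → (277.002,36.368) → (285.926,42.331) → (291.889,51.255) → (293.983,61.781). Closed: final G1 returns to the first vertex.

**Shape 2** — `<polyline>` open polyline, stroke `#008000` → engrave (S227, F2118). Machine vertices: (177.196,11.848) → (55.794,90.321) → (86.355,47.006) → (153.950,82.155) → (60.385,87.315) → (170.001,45.772). Open path.

**Shape 3** — `<polyline>` line segment, stroke `#000000` → score (S405, F2558). Machine vertices: (81.493,52.399) → (94.909,102.387). Open path.

**Shape 4** — `<path>` open polyline, stroke `#000000` → score (S405, F2558). Machine vertices: (17.588,103.850) → (27.362,47.078) → (277.500,25.221) → (117.801,9.580) → (156.641,61.630) → (242.166,77.020). Open path.

**Shape 5** — `<path>` regular polygon, stroke `#008000` → engrave (S227, F2118). Machine vertices: (138.846,55.445) → (102.068,46.050) → (112.321,82.599) → (138.846,55.445). Closed: final G1 returns to the first vertex.

**Shape 6** — `<path>` rectangle, stroke `#008000` → engrave (S227, F2118). Machine vertices: (127.193,53.881) → (182.785,53.881) → (182.785,7.127) → (127.193,7.127) → (127.193,53.881). Closed: final G1 returns to the first vertex.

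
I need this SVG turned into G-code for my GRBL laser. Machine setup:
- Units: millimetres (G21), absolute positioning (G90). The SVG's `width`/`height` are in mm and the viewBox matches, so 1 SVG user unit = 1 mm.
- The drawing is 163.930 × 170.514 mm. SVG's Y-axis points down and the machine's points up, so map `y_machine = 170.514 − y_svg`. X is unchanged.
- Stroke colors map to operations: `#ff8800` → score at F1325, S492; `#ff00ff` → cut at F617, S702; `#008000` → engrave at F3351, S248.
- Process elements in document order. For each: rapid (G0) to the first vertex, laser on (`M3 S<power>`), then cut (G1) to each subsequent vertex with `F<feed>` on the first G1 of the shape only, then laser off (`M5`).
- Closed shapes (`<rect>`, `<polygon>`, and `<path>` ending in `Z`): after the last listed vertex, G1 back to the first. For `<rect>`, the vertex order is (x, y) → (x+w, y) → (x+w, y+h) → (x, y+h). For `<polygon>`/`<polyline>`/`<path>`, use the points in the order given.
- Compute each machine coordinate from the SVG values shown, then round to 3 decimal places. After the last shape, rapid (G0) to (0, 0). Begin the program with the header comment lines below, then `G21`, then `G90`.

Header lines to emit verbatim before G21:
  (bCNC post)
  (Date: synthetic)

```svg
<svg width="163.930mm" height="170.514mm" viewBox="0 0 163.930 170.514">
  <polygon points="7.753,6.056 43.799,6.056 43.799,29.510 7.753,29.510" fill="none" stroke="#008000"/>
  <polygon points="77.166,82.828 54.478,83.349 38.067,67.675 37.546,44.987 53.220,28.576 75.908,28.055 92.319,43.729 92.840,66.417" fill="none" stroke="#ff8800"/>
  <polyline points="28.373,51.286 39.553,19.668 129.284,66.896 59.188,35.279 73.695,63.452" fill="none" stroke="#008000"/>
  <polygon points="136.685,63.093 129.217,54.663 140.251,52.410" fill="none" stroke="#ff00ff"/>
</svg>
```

(bCNC post)
(Date: synthetic)
G21
G90
G0 X7.753 Y164.458
M3 S248
G1 X43.799 Y164.458 F3351
G1 X43.799 Y141.004
G1 X7.753 Y141.004
G1 X7.753 Y164.458
M5
G0 X77.166 Y87.686
M3 S492
G1 X54.478 Y87.165 F1325
G1 X38.067 Y102.839
G1 X37.546 Y125.527
G1 X53.220 Y141.938
G1 X75.908 Y142.459
G1 X92.319 Y126.785
G1 X92.840 Y104.097
G1 X77.166 Y87.686
M5
G0 X28.373 Y119.228
M3 S248
G1 X39.553 Y150.846 F3351
G1 X129.284 Y103.618
G1 X59.188 Y135.235
G1 X73.695 Y107.062
M5
G0 X136.685 Y107.421
M3 S702
G1 X129.217 Y115.851 F617
G1 X140.251 Y118.104
G1 X136.685 Y107.421
M5
G0 X0.000 Y0.000

Since the viewBox matches the mm dimensions, user units are millimetres directly. The only transform is the Y-flip y_m = 170.514 − y_svg.

Shape 1 is a rectangle drawn with `<polygon>`. Its stroke #008000 means engrave at S248, F3351. After flipping Y the toolpath is (7.753,164.458) → (43.799,164.458) → (43.799,141.004) → (7.753,141.004) → (7.753,164.458), returning to the start.

Shape 2 is a regular polygon drawn with `<polygon>`. Its stroke #ff8800 means score at S492, F1325. After flipping Y the toolpath is (77.166,87.686) → (54.478,87.165) → (38.067,102.839) → (37.546,125.527) → (53.220,141.938) → (75.908,142.459) → (92.319,126.785) → (92.840,104.097) → (77.166,87.686), returning to the start.

Shape 3 is a open polyline drawn with `<polyline>`. Its stroke #008000 means engrave at S248, F3351. After flipping Y the toolpath is (28.373,119.228) → (39.553,150.846) → (129.284,103.618) → (59.188,135.235) → (73.695,107.062).

Shape 4 is a regular polygon drawn with `<polygon>`. Its stroke #ff00ff means cut at S702, F617. After flipping Y the toolpath is (136.685,107.421) → (129.217,115.851) → (140.251,118.104) → (136.685,107.421), returning to the start.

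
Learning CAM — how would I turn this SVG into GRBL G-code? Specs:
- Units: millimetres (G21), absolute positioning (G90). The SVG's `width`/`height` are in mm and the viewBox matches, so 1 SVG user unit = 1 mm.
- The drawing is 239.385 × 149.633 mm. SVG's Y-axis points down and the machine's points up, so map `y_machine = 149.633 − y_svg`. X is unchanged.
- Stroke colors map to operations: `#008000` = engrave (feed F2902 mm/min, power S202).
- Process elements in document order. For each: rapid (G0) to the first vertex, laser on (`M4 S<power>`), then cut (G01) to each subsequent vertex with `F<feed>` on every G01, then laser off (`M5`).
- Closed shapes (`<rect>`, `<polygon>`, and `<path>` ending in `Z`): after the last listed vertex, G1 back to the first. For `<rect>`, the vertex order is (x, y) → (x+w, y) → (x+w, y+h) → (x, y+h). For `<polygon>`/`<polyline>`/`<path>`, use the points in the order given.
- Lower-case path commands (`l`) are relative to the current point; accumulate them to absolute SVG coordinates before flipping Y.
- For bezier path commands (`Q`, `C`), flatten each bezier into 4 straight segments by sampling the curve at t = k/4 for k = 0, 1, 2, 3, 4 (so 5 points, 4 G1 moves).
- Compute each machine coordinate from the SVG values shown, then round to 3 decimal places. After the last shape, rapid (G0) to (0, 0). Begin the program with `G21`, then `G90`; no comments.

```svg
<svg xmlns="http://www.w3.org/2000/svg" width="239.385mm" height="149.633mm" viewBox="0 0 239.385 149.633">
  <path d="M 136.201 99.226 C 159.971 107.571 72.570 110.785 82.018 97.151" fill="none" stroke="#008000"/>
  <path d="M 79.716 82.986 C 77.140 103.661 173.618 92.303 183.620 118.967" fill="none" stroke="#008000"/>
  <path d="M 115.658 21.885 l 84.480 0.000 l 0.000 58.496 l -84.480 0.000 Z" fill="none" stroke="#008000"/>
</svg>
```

G21
G90
G0 X136.201 Y50.407
M4 S202
G01 X136.434 Y45.293 F2902
G01 X114.480 Y43.202 F2902
G01 X89.841 Y45.232 F2902
G01 X82.018 Y52.482 F2902
M5
G0 X79.716 Y66.647
M4 S202
G01 X93.458 Y56.052 F2902
G01 X126.951 Y50.902 F2902
G01 X162.803 Y44.629 F2902
G01 X183.620 Y30.666 F2902
M5
G0 X115.658 Y127.748
M4 S202
G01 X200.138 Y127.748 F2902
G01 X200.138 Y69.252 F2902
G01 X115.658 Y69.252 F2902
G01 X115.658 Y127.748 F2902
M5
G0 X0.000 Y0.000

1 u = 1 mm; y_m = 149.633 − y.

[1] `<path>` cubic bezier, #008000→engrave S202 F2902: (136.201,50.407) → (136.434,45.293) → (114.480,43.202) → (89.841,45.232) → (82.018,52.482)

[2] `<path>` cubic bezier, #008000→engrave S202 F2902: (79.716,66.647) → (93.458,56.052) → (126.951,50.902) → (162.803,44.629) → (183.620,30.666)

[3] `<path>` rectangle, #008000→engrave S202 F2902: (115.658,127.748) → (200.138,127.748) → (200.138,69.252) → (115.658,69.252) → (115.658,127.748) (closed)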